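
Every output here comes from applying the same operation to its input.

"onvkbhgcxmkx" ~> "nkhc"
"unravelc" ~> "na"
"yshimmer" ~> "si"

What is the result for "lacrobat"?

The pattern: keep every other character starting from the second (positions 2nd, 4th, 6th, ...), then delete the last 2 characters.
"lacrobat" → "arbt" → "ar".
(Check on "unravelc": → "naec" → "na" ✓)

ar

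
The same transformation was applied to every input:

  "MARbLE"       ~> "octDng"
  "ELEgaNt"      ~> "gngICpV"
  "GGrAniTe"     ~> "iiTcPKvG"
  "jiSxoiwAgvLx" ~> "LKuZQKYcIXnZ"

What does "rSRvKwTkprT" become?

TutXmYvMRTv

The pattern: flip the case of every letter, then shift every letter 2 places forward in the alphabet (wrapping around).
"rSRvKwTkprT" → "RsrVkWtKPRt" → "TutXmYvMRTv".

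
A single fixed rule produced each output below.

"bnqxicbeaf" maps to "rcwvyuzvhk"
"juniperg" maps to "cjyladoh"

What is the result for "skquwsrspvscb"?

Each output is the input with this applied: shift every letter 6 places backward in the alphabet (wrapping around), then move the first 3 characters to the end (rotate left by 3).
Starting from "skquwsrspvscb": after the first operation, "mekoqmlmjpmwv"; after the second, "oqmlmjpmwvmek".

oqmlmjpmwvmek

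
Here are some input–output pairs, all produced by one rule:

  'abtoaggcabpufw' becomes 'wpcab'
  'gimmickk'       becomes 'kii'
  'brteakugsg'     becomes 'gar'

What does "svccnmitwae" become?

What's happening: keep one character in every 3, starting at position 2 (positions 2nd, 5th, 8th, ...), then reverse the string.
Working it through for "svccnmitwae": intermediate "vnte", final "etnv".
(Check on "abtoaggcabpufw": → "bacpw" → "wpcab" ✓)

etnv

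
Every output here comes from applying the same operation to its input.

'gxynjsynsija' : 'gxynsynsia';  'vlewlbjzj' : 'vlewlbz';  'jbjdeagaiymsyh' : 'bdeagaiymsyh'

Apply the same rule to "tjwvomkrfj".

What's happening: remove every "j".
Applying that to "tjwvomkrfj" gives "twvomkrf".

twvomkrf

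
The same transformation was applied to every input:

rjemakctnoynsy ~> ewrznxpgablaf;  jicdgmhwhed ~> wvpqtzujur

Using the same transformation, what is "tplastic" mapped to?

Rule — delete the last character, then shift every letter 13 places forward in the alphabet (wrapping around) — i.e. ROT13.
On "tplastic": the first step gives "tplasti", and the second then gives "gcynfgv".
(Check on "rjemakctnoynsy": → "rjemakctnoyns" → "ewrznxpgablaf" ✓)

gcynfgv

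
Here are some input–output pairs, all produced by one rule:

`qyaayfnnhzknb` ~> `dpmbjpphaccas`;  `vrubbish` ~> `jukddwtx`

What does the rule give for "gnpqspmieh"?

jgkorusrpi

The rule is to reverse the string, then shift every letter 2 places forward in the alphabet (wrapping around).
On "gnpqspmieh": the first step gives "heimpsqpng", and the second then gives "jgkorusrpi".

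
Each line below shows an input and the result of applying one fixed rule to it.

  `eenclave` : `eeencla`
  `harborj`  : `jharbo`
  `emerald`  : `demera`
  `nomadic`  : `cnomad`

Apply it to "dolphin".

ndolph

What's happening: move the last character to the front, then delete the last character.
On "dolphin": the first step gives "ndolphi", and the second then gives "ndolph".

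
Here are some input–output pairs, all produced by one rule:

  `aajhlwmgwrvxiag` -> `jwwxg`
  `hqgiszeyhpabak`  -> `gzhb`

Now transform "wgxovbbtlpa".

The transformation: keep one character in every 3, starting at position 3 (positions 3rd, 6th, 9th, ...).
Doing the same to "wgxovbbtlpa": "xbl".

xbl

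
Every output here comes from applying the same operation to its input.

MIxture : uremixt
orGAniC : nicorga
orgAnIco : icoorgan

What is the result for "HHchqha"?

Rule — move the last 3 characters to the front (rotate right by 3), then convert every letter to lowercase.
Applying that to "HHchqha" gives "qhahhch".

qhahhch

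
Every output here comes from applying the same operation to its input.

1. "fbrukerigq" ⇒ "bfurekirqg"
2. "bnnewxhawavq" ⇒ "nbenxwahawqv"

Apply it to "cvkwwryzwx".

Looking at the pairs, the operation is to swap each adjacent pair of characters (1↔2, 3↔4, ...).
On "cvkwwryzwx" that produces "vcwkrwzyxw".

vcwkrwzyxw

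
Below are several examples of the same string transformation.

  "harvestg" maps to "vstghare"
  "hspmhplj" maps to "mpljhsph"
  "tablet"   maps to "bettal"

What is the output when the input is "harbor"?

rorhab

Each output is the input with this applied: swap the front and back halves of the string, then swap the first and last characters.
On "harbor": the first step gives "borhar", and the second then gives "rorhab".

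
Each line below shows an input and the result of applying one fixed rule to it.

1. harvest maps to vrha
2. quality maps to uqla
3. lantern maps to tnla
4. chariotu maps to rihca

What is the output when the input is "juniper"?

The pattern: delete the last 3 characters, then sort the characters into reverse alphabetical order.
Doing the same to "juniper": "unji".
(Check on "chariotu": → "chari" → "rihca" ✓)

unji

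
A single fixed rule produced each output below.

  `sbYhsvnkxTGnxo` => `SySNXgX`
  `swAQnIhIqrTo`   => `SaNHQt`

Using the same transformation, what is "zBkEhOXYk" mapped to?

ZKHxK

What's happening: keep every other character starting from the first (positions 1st, 3rd, 5th, ...), then flip the case of every letter.
On "zBkEhOXYk": the first step gives "zkhXk", and the second then gives "ZKHxK".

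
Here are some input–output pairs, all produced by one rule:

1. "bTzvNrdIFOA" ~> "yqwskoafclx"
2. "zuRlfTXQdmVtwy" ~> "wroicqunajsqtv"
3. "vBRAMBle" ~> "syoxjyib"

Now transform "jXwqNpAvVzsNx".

gutnkmxsswpku

The transformation: shift every letter 3 places backward in the alphabet (wrapping around), then convert every letter to lowercase.
For "jXwqNpAvVzsNx", step one produces "gUtnKmXsSwpKu"; step two turns that into "gutnkmxsswpku".
(Check on "bTzvNrdIFOA": → "yQwsKoaFCLX" → "yqwskoafclx" ✓)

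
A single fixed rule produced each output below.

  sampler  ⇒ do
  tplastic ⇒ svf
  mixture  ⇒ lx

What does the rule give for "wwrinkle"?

zqh

Looking at the pairs, the operation is to keep one character in every 3, starting at position 2 (positions 2nd, 5th, 8th, ...), then shift every letter 3 places forward in the alphabet (wrapping around).
On "wwrinkle": the first step gives "wne", and the second then gives "zqh".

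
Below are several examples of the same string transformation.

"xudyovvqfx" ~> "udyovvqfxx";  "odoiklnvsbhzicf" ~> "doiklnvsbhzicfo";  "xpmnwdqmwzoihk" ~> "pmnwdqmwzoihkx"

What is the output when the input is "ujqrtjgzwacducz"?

What's happening: move the first character to the end.
For "ujqrtjgzwacducz" the result is "jqrtjgzwacduczu".

jqrtjgzwacduczu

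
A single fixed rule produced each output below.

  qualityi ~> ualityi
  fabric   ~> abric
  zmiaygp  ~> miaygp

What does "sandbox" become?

andbox

What's happening: delete the first character.
Doing the same to "sandbox": "andbox".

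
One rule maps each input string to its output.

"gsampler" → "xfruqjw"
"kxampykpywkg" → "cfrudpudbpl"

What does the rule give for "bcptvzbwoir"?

The pattern: shift every letter 5 places forward in the alphabet (wrapping around), then delete the first character.
Applying that to "bcptvzbwoir" gives "huyaegbtnw".

huyaegbtnw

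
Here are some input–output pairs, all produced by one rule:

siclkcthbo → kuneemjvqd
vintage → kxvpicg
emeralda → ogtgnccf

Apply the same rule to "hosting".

The transformation: shift every letter 2 places forward in the alphabet (wrapping around), then swap each adjacent pair of characters (1↔2, 3↔4, ...).
So "hosting" becomes "qjvupki".

qjvupki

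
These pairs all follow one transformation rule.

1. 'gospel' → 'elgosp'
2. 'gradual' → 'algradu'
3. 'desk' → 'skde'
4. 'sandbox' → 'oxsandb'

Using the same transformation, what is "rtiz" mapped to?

izrt

What's happening: move the last 2 characters to the front (rotate right by 2).
For "rtiz" the result is "izrt".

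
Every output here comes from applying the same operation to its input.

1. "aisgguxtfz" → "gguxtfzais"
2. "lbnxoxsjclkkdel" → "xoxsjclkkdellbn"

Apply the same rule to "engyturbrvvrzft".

yturbrvvrzfteng

The pattern: move the first 3 characters to the end (rotate left by 3).
On "engyturbrvvrzft" that produces "yturbrvvrzfteng".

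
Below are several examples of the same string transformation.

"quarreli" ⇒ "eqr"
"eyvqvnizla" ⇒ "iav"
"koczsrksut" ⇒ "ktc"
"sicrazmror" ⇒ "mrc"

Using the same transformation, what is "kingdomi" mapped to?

The transformation: swap the front and back halves of the string, then keep one character in every 3, starting at position 2 (positions 2nd, 5th, 8th, ...).
Working it through for "kingdomi": intermediate "domiking", final "okg".

okg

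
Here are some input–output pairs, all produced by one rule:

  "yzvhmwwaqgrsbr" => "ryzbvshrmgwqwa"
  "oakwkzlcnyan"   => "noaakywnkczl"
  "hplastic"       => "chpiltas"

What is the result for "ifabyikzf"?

fifzakbiy

The pattern: swap the first and last characters, then take characters alternately from the front and the back (1st, last, 2nd, 2nd-last, ...).
Applying both steps to "ifabyikzf": "ffabyikzi", then "fifzakbiy".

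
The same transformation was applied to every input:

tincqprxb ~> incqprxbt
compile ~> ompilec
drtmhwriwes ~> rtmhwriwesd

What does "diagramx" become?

iagramxd

In each case the input is transformed by: move the first character to the end.
For "diagramx" the result is "iagramxd".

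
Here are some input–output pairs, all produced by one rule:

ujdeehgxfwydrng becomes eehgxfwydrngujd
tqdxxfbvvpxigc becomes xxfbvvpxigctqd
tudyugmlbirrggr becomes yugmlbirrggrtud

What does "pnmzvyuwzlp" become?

Rule — move the first 3 characters to the end (rotate left by 3).
For "pnmzvyuwzlp" the result is "zvyuwzlppnm".

zvyuwzlppnm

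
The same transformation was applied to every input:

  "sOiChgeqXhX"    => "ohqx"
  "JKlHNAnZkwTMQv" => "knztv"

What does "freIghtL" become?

In each case the input is transformed by: keep one character in every 3, starting at position 2 (positions 2nd, 5th, 8th, ...), then convert every letter to lowercase.
For "freIghtL", step one produces "rgL"; step two turns that into "rgl".

rgl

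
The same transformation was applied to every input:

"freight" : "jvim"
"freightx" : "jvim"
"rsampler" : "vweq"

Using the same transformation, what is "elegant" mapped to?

What's happening: shift every letter 4 places forward in the alphabet (wrapping around), then keep only the first 4 characters.
On "elegant": the first step gives "ipikerx", and the second then gives "ipik".

ipik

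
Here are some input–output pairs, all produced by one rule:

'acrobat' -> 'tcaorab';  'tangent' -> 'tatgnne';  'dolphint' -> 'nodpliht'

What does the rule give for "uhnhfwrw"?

rhuhnwfw

The pattern: swap each adjacent pair of characters (1↔2, 3↔4, ...), then move the last character to the front.
For "uhnhfwrw", step one produces "huhnwfwr"; step two turns that into "rhuhnwfw".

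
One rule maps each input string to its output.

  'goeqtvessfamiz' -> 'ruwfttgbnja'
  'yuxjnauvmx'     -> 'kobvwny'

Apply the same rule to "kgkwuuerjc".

Each output is the input with this applied: shift every letter 1 place forward in the alphabet (wrapping around), then delete the first 3 characters.
"kgkwuuerjc" → "lhlxvvfskd" → "xvvfskd".

xvvfskd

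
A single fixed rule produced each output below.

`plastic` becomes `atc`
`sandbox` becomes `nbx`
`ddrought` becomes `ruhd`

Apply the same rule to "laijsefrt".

The transformation: move the first character to the end, then keep every other character starting from the second (positions 2nd, 4th, 6th, ...).
On "laijsefrt": the first step gives "aijsefrtl", and the second then gives "isft".

isft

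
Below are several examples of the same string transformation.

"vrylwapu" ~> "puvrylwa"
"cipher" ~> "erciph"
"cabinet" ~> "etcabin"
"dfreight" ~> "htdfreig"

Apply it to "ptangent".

Looking at the pairs, the operation is to move the last 2 characters to the front (rotate right by 2).
Doing the same to "ptangent": "ntptange".

ntptange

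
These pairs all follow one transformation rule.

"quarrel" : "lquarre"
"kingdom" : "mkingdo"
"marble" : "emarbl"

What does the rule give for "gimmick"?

Rule — move the last character to the front.
"gimmick" → "kgimmic".

kgimmic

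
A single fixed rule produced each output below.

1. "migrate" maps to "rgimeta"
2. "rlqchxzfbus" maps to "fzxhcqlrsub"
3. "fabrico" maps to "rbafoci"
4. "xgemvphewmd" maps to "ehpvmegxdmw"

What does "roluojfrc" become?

The pattern: reverse the string, then move the first 3 characters to the end (rotate left by 3).
For "roluojfrc", step one produces "crfjoulor"; step two turns that into "joulorcrf".

joulorcrf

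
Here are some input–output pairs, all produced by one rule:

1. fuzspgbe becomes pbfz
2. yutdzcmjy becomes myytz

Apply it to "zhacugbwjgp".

The pattern: keep every other character starting from the first (positions 1st, 3rd, 5th, ...), then move the last 2 characters to the front (rotate right by 2).
Working it through for "zhacugbwjgp": intermediate "zaubjp", final "jpzaub".

jpzaub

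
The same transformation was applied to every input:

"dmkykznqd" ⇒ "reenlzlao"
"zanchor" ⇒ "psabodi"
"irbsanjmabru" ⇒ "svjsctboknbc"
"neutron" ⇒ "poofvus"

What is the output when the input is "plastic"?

jdqmbtu

The rule is to shift every letter 1 place forward in the alphabet (wrapping around), then move the last 2 characters to the front (rotate right by 2).
For "plastic" the result is "jdqmbtu".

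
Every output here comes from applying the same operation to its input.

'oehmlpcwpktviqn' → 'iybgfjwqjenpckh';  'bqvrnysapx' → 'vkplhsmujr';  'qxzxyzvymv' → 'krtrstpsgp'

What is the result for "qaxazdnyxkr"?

Rule — shift every letter 6 places backward in the alphabet (wrapping around).
"qaxazdnyxkr" → "kurutxhsrel".

kurutxhsrel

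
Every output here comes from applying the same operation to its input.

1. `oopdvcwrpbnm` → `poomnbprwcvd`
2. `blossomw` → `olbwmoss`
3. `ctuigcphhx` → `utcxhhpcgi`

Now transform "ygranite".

What's happening: reverse the string, then move the last 3 characters to the front (rotate right by 3).
Applying both steps to "ygranite": "etinargy", then "rgyetina".
(Check on "ctuigcphhx": → "xhhpcgiutc" → "utcxhhpcgi" ✓)

rgyetina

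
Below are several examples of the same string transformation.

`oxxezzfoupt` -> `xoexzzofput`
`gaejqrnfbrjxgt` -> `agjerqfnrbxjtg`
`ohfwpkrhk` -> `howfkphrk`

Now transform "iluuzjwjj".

Rule — swap each adjacent pair of characters (1↔2, 3↔4, ...).
"iluuzjwjj" → "liuujzjwj".

liuujzjwj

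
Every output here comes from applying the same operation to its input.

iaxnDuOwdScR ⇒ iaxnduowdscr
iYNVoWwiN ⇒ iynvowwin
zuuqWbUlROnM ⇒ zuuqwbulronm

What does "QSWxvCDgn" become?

What's happening: convert every letter to lowercase.
"QSWxvCDgn" → "qswxvcdgn".

qswxvcdgn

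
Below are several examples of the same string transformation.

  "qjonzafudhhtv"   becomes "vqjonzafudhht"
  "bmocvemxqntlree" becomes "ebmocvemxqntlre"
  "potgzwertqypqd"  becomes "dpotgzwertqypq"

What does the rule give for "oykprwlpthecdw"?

The pattern: move the last character to the front.
For "oykprwlpthecdw" the result is "woykprwlpthecd".

woykprwlpthecd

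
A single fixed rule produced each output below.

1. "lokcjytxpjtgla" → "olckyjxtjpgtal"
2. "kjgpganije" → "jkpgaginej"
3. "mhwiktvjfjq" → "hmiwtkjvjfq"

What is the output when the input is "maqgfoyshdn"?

amgqofsydhn

The rule is to swap each adjacent pair of characters (1↔2, 3↔4, ...).
"maqgfoyshdn" → "amgqofsydhn".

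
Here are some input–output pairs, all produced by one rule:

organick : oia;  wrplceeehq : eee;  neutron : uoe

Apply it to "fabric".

ia

Looking at the pairs, the operation is to sort the characters into reverse alphabetical order, then keep only the vowels.
"fabric" → "rifcba" → "ia".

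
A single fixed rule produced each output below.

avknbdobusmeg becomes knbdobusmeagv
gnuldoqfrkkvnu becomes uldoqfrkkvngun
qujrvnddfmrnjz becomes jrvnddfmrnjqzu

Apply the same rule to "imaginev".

The pattern: swap the first and last characters, then move the first 2 characters to the end (rotate left by 2).
So "imaginev" becomes "agineivm".

agineivm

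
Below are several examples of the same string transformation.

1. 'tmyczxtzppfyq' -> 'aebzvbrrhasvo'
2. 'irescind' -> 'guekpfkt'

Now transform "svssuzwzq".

uuwbybsux

The pattern: move the first 2 characters to the end (rotate left by 2), then shift every letter 2 places forward in the alphabet (wrapping around).
Applying both steps to "svssuzwzq": "ssuzwzqsv", then "uuwbybsux".
(Check on "irescind": → "escindir" → "guekpfkt" ✓)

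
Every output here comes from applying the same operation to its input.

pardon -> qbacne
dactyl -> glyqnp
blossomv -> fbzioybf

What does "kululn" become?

What's happening: shift every letter 13 places forward in the alphabet (wrapping around) — i.e. ROT13, then swap the front and back halves of the string.
Starting from "kululn": after the first operation, "xhyhya"; after the second, "hyaxhy".

hyaxhy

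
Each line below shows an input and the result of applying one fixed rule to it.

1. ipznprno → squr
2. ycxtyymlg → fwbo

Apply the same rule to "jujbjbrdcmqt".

xeegpw

Looking at the pairs, the operation is to shift every letter 3 places forward in the alphabet (wrapping around), then keep every other character starting from the second (positions 2nd, 4th, 6th, ...).
Starting from "jujbjbrdcmqt": after the first operation, "mxmemeugfptw"; after the second, "xeegpw".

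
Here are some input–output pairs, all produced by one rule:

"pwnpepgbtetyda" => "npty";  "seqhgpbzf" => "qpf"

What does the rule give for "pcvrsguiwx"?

vgw

Rule — keep one character in every 3, starting at position 3 (positions 3rd, 6th, 9th, ...).
For "pcvrsguiwx" the result is "vgw".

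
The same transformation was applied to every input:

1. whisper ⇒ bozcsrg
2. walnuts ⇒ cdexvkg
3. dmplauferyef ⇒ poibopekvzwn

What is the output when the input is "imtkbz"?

jludws

In each case the input is transformed by: shift every letter 10 places forward in the alphabet (wrapping around), then reverse the string.
Applying both steps to "imtkbz": "swdulj", then "jludws".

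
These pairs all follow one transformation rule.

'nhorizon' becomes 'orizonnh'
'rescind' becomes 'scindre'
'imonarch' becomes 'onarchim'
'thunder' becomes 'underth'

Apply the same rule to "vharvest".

Rule — move the first 2 characters to the end (rotate left by 2).
So "vharvest" becomes "arvestvh".

arvestvh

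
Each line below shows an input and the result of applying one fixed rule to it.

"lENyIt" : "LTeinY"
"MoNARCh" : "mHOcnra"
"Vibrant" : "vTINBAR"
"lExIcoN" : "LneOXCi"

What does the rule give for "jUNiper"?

JRuEnPI

The pattern: take characters alternately from the front and the back (1st, last, 2nd, 2nd-last, ...), then flip the case of every letter.
Starting from "jUNiper": after the first operation, "jrUeNpi"; after the second, "JRuEnPI".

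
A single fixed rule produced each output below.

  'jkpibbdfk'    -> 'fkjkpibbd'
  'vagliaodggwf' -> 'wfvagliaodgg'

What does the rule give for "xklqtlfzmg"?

mgxklqtlfz

In each case the input is transformed by: move the last 2 characters to the front (rotate right by 2).
So "xklqtlfzmg" becomes "mgxklqtlfz".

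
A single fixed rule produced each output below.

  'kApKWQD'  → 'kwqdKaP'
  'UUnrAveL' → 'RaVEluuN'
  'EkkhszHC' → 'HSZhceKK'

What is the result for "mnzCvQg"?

cVqGMNZ

The pattern: flip the case of every letter, then move the first 3 characters to the end (rotate left by 3).
For "mnzCvQg", step one produces "MNZcVqG"; step two turns that into "cVqGMNZ".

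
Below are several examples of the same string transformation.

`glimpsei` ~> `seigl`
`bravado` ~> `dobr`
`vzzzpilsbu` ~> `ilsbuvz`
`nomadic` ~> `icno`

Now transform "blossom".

ombl

The transformation: move the first 2 characters to the end (rotate left by 2), then delete the first 3 characters.
On "blossom": the first step gives "ossombl", and the second then gives "ombl".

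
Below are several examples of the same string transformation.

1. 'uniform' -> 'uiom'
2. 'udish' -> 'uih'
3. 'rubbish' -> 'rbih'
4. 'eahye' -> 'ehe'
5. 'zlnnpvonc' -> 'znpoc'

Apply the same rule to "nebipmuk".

nbpu

The rule is to keep every other character starting from the first (positions 1st, 3rd, 5th, ...).
Applying that to "nebipmuk" gives "nbpu".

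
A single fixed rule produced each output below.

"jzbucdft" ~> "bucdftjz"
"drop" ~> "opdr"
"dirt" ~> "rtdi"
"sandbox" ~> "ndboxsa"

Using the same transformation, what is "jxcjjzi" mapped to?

cjjzijx

The pattern: move the first 2 characters to the end (rotate left by 2).
So "jxcjjzi" becomes "cjjzijx".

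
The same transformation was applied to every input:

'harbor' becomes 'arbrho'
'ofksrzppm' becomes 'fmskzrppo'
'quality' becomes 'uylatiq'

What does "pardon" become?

Looking at the pairs, the operation is to swap the first and last characters, then swap each adjacent pair of characters (1↔2, 3↔4, ...).
Starting from "pardon": after the first operation, "nardop"; after the second, "andrpo".

andrpo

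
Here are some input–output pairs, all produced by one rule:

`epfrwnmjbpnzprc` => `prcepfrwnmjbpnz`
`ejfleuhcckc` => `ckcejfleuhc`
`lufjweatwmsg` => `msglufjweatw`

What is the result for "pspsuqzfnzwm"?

The pattern: move the last 3 characters to the front (rotate right by 3).
Applying that to "pspsuqzfnzwm" gives "zwmpspsuqzfn".

zwmpspsuqzfn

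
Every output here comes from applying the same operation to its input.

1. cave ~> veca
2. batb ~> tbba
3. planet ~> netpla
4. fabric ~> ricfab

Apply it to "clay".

The transformation: swap the front and back halves of the string.
Doing the same to "clay": "aycl".

aycl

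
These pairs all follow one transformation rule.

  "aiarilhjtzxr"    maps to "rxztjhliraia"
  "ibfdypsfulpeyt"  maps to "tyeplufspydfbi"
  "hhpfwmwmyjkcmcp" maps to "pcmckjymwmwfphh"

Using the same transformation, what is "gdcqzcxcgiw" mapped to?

wigcxczqcdg

Rule — reverse the string.
"gdcqzcxcgiw" → "wigcxczqcdg".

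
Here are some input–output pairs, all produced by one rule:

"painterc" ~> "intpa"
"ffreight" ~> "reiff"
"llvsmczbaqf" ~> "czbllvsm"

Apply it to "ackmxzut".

kmxac

The pattern: delete the last 3 characters, then move the last 3 characters to the front (rotate right by 3).
Applying both steps to "ackmxzut": "ackmx", then "kmxac".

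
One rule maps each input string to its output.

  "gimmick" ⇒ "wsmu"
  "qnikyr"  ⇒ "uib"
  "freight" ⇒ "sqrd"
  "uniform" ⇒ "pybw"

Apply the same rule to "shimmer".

What's happening: shift every letter 10 places forward in the alphabet (wrapping around), then delete the first 3 characters.
Working it through for "shimmer": intermediate "crswwob", final "wwob".
(Check on "gimmick": → "qswwsmu" → "wsmu" ✓)

wwob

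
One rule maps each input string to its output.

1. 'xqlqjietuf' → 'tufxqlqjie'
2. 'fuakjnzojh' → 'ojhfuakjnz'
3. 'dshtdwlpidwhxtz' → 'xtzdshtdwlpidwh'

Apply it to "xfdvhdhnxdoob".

oobxfdvhdhnxd

The transformation: move the last 3 characters to the front (rotate right by 3).
For "xfdvhdhnxdoob" the result is "oobxfdvhdhnxd".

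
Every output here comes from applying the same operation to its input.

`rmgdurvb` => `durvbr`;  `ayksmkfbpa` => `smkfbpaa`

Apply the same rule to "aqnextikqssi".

extikqssia

Looking at the pairs, the operation is to move the first character to the end, then delete the first 2 characters.
Starting from "aqnextikqssi": after the first operation, "qnextikqssia"; after the second, "extikqssia".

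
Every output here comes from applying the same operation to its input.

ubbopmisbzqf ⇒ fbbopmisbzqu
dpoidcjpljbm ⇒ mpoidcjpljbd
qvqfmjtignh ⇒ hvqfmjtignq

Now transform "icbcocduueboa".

acbcocduueboi

The pattern: swap the first and last characters.
For "icbcocduueboa" the result is "acbcocduueboi".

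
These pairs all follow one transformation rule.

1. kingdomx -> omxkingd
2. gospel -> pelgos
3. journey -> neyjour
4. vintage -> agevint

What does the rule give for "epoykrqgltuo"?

In each case the input is transformed by: move the last 3 characters to the front (rotate right by 3).
For "epoykrqgltuo" the result is "tuoepoykrqgl".

tuoepoykrqgl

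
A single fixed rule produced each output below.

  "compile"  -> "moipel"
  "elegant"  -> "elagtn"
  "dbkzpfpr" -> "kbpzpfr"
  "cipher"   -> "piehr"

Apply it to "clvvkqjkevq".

The pattern: delete the first character, then swap each adjacent pair of characters (1↔2, 3↔4, ...).
On "clvvkqjkevq": the first step gives "lvvkqjkevq", and the second then gives "vlkvjqekqv".

vlkvjqekqv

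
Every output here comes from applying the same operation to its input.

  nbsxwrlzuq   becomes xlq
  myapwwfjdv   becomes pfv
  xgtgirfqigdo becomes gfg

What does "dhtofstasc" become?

otc

Each output is the input with this applied: delete the first 3 characters, then keep one character in every 3, starting at position 1 (positions 1st, 4th, 7th, ...).
On "dhtofstasc": the first step gives "ofstasc", and the second then gives "otc".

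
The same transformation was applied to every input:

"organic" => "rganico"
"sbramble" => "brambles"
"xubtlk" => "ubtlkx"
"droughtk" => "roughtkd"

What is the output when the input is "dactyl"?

actyld

What's happening: move the first character to the end.
"dactyl" → "actyld".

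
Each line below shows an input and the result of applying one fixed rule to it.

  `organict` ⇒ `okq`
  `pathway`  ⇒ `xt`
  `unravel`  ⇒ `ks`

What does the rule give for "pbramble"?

yjb

In each case the input is transformed by: shift every letter 3 places backward in the alphabet (wrapping around), then keep one character in every 3, starting at position 2 (positions 2nd, 5th, 8th, ...).
For "pbramble", step one produces "myoxjyib"; step two turns that into "yjb".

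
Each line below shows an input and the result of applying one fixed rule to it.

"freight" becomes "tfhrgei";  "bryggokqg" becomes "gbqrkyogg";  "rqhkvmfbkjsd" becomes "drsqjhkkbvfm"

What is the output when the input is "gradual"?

lgaruad

Rule — reverse the string, then take characters alternately from the front and the back (1st, last, 2nd, 2nd-last, ...).
"gradual" → "laudarg" → "lgaruad".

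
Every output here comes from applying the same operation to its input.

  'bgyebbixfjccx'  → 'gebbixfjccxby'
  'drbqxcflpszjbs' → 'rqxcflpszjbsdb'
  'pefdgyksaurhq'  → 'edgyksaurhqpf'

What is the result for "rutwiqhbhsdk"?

The pattern: move the first 2 characters to the end (rotate left by 2), then swap the first and last characters.
Starting from "rutwiqhbhsdk": after the first operation, "twiqhbhsdkru"; after the second, "uwiqhbhsdkrt".

uwiqhbhsdkrt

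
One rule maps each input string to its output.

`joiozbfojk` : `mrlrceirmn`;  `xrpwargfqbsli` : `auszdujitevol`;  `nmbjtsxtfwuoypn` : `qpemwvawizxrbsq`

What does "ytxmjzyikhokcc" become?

bwapmcblnkrnff

In each case the input is transformed by: shift every letter 3 places forward in the alphabet (wrapping around).
So "ytxmjzyikhokcc" becomes "bwapmcblnkrnff".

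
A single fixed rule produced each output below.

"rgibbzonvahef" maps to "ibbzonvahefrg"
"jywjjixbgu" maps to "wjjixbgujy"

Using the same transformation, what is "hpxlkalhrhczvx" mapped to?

In each case the input is transformed by: move the first 2 characters to the end (rotate left by 2).
"hpxlkalhrhczvx" → "xlkalhrhczvxhp".

xlkalhrhczvxhp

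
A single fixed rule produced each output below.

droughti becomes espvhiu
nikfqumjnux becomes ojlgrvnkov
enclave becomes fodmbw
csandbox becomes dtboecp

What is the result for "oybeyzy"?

The transformation: delete the last character, then shift every letter 1 place forward in the alphabet (wrapping around).
"oybeyzy" → "oybeyz" → "pzcfza".
(Check on "csandbox": → "csandbo" → "dtboecp" ✓)

pzcfza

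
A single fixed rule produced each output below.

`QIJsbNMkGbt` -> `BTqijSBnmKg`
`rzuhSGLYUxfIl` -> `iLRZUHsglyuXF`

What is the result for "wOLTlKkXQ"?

In each case the input is transformed by: move the last 2 characters to the front (rotate right by 2), then flip the case of every letter.
Applying both steps to "wOLTlKkXQ": "XQwOLTlKk", then "xqWoltLkK".
(Check on "QIJsbNMkGbt": → "btQIJsbNMkG" → "BTqijSBnmKg" ✓)

xqWoltLkK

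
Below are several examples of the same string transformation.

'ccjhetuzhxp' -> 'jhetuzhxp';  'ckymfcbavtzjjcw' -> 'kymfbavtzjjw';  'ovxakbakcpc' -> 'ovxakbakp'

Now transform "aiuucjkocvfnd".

aiuujkovfnd

Rule — remove every "c".
On "aiuucjkocvfnd" that produces "aiuujkovfnd".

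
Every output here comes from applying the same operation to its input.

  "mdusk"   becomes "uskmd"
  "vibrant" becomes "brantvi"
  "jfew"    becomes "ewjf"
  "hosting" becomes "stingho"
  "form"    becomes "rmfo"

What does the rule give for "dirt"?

rtdi

The transformation: move the first 2 characters to the end (rotate left by 2).
Doing the same to "dirt": "rtdi".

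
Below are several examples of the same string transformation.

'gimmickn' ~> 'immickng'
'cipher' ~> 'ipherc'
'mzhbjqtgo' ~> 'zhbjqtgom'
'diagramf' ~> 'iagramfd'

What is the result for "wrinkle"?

What's happening: move the first character to the end.
For "wrinkle" the result is "rinklew".

rinklew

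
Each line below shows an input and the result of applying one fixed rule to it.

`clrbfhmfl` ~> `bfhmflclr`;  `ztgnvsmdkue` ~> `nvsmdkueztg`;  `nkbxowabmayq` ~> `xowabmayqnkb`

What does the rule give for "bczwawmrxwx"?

In each case the input is transformed by: move the first 3 characters to the end (rotate left by 3).
For "bczwawmrxwx" the result is "wawmrxwxbcz".

wawmrxwxbcz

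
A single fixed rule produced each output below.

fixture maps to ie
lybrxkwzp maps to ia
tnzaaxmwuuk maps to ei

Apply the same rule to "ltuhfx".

ei

The rule is to shift every letter 11 places forward in the alphabet (wrapping around), then keep only the vowels.
For "ltuhfx", step one produces "wefsqi"; step two turns that into "ei".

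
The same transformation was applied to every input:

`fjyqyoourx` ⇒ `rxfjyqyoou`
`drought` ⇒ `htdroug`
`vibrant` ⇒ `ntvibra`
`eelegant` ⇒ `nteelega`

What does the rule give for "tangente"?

tetangen

The transformation: move the last 2 characters to the front (rotate right by 2).
Doing the same to "tangente": "tetangen".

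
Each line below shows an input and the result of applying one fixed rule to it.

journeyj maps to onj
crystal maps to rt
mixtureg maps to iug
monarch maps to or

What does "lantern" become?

The pattern: keep one character in every 3, starting at position 2 (positions 2nd, 5th, 8th, ...).
"lantern" → "ae".

ae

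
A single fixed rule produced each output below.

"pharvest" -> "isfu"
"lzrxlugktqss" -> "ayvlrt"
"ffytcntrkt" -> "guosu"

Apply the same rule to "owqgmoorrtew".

The rule is to keep every other character starting from the second (positions 2nd, 4th, 6th, ...), then shift every letter 1 place forward in the alphabet (wrapping around).
Applying both steps to "owqgmoorrtew": "wgortw", then "xhpsux".

xhpsux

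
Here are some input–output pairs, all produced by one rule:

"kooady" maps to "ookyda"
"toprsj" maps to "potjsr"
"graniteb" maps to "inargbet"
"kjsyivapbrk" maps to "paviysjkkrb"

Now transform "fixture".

What's happening: reverse the string, then move the first 3 characters to the end (rotate left by 3).
On "fixture" that produces "txiferu".

txiferu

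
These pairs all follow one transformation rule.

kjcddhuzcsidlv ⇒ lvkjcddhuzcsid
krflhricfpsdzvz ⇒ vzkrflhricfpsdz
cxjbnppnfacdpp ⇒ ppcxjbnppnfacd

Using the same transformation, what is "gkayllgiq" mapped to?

Each output is the input with this applied: move the last 2 characters to the front (rotate right by 2).
So "gkayllgiq" becomes "iqgkayllg".

iqgkayllg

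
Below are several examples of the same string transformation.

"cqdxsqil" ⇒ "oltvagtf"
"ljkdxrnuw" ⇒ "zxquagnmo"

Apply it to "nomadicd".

Rule — reverse the string, then shift every letter 3 places forward in the alphabet (wrapping around).
For "nomadicd", step one produces "dcidamon"; step two turns that into "gflgdprq".

gflgdprq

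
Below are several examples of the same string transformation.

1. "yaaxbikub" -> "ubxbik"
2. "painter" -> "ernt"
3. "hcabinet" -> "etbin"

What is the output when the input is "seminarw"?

Each output is the input with this applied: delete the first 3 characters, then move the last 2 characters to the front (rotate right by 2).
Starting from "seminarw": after the first operation, "inarw"; after the second, "rwina".

rwina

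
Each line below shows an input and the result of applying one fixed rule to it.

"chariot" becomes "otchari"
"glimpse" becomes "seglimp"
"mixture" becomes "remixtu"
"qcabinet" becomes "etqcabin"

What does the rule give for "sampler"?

Each output is the input with this applied: move the last 2 characters to the front (rotate right by 2).
For "sampler" the result is "ersampl".

ersampl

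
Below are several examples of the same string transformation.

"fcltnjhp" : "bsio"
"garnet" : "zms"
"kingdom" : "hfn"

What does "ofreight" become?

edfs

The pattern: shift every letter 1 place backward in the alphabet (wrapping around), then keep every other character starting from the second (positions 2nd, 4th, 6th, ...).
For "ofreight" the result is "edfs".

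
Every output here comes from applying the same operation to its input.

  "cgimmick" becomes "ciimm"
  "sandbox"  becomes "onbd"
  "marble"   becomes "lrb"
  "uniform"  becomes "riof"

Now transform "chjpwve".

The transformation: take characters alternately from the front and the back (1st, last, 2nd, 2nd-last, ...), then delete the first 3 characters.
On "chjpwve": the first step gives "cehvjwp", and the second then gives "vjwp".

vjwp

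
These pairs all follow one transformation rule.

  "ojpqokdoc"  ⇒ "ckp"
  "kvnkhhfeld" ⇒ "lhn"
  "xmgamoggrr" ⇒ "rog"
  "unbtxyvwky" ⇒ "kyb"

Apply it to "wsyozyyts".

syy

What's happening: keep one character in every 3, starting at position 3 (positions 3rd, 6th, 9th, ...), then reverse the string.
"wsyozyyts" → "yys" → "syy".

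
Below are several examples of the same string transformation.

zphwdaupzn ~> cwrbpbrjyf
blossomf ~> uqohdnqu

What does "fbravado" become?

The pattern: swap the front and back halves of the string, then shift every letter 2 places forward in the alphabet (wrapping around).
On "fbravado" that produces "xcfqhdtc".

xcfqhdtc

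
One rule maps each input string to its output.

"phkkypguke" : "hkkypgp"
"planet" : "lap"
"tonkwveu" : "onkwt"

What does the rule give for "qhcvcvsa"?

Each output is the input with this applied: delete the last 3 characters, then move the first character to the end.
On "qhcvcvsa": the first step gives "qhcvc", and the second then gives "hcvcq".

hcvcq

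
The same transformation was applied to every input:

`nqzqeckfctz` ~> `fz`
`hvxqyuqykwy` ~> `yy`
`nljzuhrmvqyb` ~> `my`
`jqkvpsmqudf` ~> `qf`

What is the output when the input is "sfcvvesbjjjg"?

The transformation: keep one character in every 3, starting at position 2 (positions 2nd, 5th, 8th, ...), then delete the first 2 characters.
On "sfcvvesbjjjg": the first step gives "fvbj", and the second then gives "bj".
(Check on "hvxqyuqykwy": → "vyyy" → "yy" ✓)

bj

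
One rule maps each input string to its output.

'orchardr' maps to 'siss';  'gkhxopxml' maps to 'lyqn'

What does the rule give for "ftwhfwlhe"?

uixi

The transformation: keep every other character starting from the second (positions 2nd, 4th, 6th, ...), then shift every letter 1 place forward in the alphabet (wrapping around).
Working it through for "ftwhfwlhe": intermediate "thwh", final "uixi".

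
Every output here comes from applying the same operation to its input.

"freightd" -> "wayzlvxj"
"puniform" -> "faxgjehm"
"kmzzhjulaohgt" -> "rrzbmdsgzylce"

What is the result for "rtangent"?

sfywfljl

The transformation: move the first 2 characters to the end (rotate left by 2), then shift every letter 8 places backward in the alphabet (wrapping around).
Working it through for "rtangent": intermediate "angentrt", final "sfywfljl".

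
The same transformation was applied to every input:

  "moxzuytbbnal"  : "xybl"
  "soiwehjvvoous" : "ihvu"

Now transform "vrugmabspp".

uap

The transformation: keep one character in every 3, starting at position 3 (positions 3rd, 6th, 9th, ...).
For "vrugmabspp" the result is "uap".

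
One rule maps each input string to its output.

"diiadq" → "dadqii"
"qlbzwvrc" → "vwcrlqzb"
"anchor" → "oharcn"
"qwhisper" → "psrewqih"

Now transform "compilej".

lijeocpm

The pattern: swap the front and back halves of the string, then swap each adjacent pair of characters (1↔2, 3↔4, ...).
For "compilej", step one produces "ilejcomp"; step two turns that into "lijeocpm".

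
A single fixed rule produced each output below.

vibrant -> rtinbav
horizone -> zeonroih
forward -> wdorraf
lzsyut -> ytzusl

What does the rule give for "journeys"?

In each case the input is transformed by: take characters alternately from the front and the back (1st, last, 2nd, 2nd-last, ...), then swap the first and last characters.
For "journeys", step one produces "jsoyuern"; step two turns that into "nsoyuerj".

nsoyuerj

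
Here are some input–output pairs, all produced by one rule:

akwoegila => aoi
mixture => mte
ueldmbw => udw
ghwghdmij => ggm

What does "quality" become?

qly

In each case the input is transformed by: keep one character in every 3, starting at position 1 (positions 1st, 4th, 7th, ...).
For "quality" the result is "qly".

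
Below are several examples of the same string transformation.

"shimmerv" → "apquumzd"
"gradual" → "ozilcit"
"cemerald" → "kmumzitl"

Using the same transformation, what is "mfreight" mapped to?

Each output is the input with this applied: shift every letter 8 places forward in the alphabet (wrapping around).
On "mfreight" that produces "unzmqopb".

unzmqopb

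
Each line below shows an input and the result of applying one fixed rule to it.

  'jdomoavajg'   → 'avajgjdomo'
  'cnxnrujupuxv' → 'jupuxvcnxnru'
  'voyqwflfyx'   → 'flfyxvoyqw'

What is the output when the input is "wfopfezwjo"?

Looking at the pairs, the operation is to swap the front and back halves of the string.
"wfopfezwjo" → "ezwjowfopf".

ezwjowfopf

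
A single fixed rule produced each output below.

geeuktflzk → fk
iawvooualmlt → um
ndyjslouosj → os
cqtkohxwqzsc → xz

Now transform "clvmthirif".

if

What's happening: keep one character in every 3, starting at position 1 (positions 1st, 4th, 7th, ...), then delete the first 2 characters.
On "clvmthirif" that produces "if".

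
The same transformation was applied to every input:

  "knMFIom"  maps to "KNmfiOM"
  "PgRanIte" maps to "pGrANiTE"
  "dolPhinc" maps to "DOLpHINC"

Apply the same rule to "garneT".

The pattern: flip the case of every letter.
Doing the same to "garneT": "GARNEt".

GARNEt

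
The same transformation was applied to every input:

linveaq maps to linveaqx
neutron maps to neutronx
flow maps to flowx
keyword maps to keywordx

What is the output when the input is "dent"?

dentx

In each case the input is transformed by: append "x".
Doing the same to "dent": "dentx".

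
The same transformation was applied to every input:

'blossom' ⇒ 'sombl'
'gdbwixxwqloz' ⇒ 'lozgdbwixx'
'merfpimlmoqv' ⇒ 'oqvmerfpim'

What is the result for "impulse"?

Rule — move the last 3 characters to the front (rotate right by 3), then delete the last 2 characters.
On "impulse": the first step gives "lseimpu", and the second then gives "lseim".

lseim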